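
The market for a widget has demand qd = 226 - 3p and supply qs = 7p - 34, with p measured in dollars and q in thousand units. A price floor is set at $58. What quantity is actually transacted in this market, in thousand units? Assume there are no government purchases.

Without the control the market clears where 226 - 3p = 7p - 34, i.e. p* = 26 and q* = 148.
Since 58 > 26, the floor is binding.
At p = 58: qd = 226 - 3·58 = 52 and qs = 7·58 - 34 = 372.
The quantity actually transacted is the short side, demand: 52.

52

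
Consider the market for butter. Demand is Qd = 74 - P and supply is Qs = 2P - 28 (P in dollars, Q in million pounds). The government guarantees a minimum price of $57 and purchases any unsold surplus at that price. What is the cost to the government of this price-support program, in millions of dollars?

Without the control the market clears where 74 - P = 2P - 28, i.e. P* = 34 and Q* = 40.
Since 57 > 34, the floor is binding.
At P = 57: Qd = 74 - 57 = 17 and Qs = 2·57 - 28 = 86.
Surplus = Qs - Qd = 69.
Government expenditure = surplus × support price = 69 × 57 = 3933.

3933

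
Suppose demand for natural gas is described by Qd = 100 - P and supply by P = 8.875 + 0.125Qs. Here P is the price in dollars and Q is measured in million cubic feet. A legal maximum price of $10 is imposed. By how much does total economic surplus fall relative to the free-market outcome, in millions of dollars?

2916

Rearranging supply gives Qs = 8P - 71. Equilibrium: 100 - P = 8P - 71, so 171 = 9P and P* = 19, Q* = 81.
The ceiling of 10 is below the equilibrium price 19, so it binds.
At P = 10: Qd = 100 - 10 = 90 and Qs = 8·10 - 71 = 9.
Quantity traded falls to 9. At Q = 9 the demand price is 100 - 9 = 91 and the supply price is (71 + 9)/8 = 10.
Deadweight loss = ½ · (91 - 10) · (81 - 9) = ½ · 81 · 72 = 2916.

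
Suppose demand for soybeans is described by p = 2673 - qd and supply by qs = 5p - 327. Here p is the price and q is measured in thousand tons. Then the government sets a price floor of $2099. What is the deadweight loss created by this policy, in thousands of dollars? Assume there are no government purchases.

Rearranging demand gives qd = 2673 - p. In a free market, 2673 - p = 5p - 327 gives the equilibrium p* = 500, q* = 2173.
Because the floor (2099) lies above the market-clearing price, it is binding.
At p = 2099: qd = 2673 - 2099 = 574 and qs = 5·2099 - 327 = 10168.
Quantity traded falls to 574. At q = 574 the demand price is 2673 - 574 = 2099 and the supply price is (327 + 574)/5 = 180.2.
Deadweight loss = ½ · (2099 - 180.2) · (2173 - 574) = ½ · 1918.8 · 1599 = 1534080.6.

1534080.6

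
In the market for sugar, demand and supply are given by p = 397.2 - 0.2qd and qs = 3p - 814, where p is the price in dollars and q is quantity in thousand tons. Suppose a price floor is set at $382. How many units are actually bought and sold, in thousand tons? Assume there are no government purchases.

Rearranging demand gives qd = 1986 - 5p. Equilibrium: 1986 - 5p = 3p - 814, so 2800 = 8p and p* = 350, q* = 236.
The floor of 382 is above the equilibrium price 350, so it binds.
At p = 382: qd = 1986 - 5·382 = 76 and qs = 3·382 - 814 = 332.
The quantity actually transacted is the short side, demand: 76.

76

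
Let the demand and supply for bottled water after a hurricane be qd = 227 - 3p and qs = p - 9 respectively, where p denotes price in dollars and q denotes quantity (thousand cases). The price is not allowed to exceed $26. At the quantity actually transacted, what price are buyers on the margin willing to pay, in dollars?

70

Setting quantity demanded equal to quantity supplied, 227 - 3p = p - 9, gives p* = 59 and q* = 50.
The ceiling of 26 is below the equilibrium price 59, so it binds.
At p = 26: qd = 227 - 3·26 = 149 and qs = 26 - 9 = 17.
Only 17 units reach the market. On the demand curve, the marginal buyer's willingness to pay at q = 17 is (227 - 17)/3 = 70.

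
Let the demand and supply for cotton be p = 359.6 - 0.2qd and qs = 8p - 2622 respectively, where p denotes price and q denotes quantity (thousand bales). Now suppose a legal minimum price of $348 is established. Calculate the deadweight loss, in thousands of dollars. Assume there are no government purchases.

260

Rearranging demand gives qd = 1798 - 5p. In a free market, 1798 - 5p = 8p - 2622 gives the equilibrium p* = 340, q* = 98.
The floor of 348 is above the equilibrium price 340, so it binds.
At p = 348: qd = 1798 - 5·348 = 58 and qs = 8·348 - 2622 = 162.
Quantity traded falls to 58. At q = 58 the demand price is (1798 - 58)/5 = 348 and the supply price is (2622 + 58)/8 = 335.
Deadweight loss = ½ · (348 - 335) · (98 - 58) = ½ · 13 · 40 = 260.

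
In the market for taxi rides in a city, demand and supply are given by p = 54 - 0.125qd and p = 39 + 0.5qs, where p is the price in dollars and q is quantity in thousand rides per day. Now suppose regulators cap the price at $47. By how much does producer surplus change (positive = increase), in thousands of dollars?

Rearranging demand gives qd = 432 - 8p; rearranging supply gives qs = 2p - 78. Equilibrium: 432 - 8p = 2p - 78, so 510 = 10p and p* = 51, q* = 24.
The ceiling of 47 is below the equilibrium price 51, so it binds.
At p = 47: qd = 432 - 8·47 = 56 and qs = 2·47 - 78 = 16.
Producer surplus without the control is ½ · (51 - 39) · 24 = 144.
With the ceiling, producers sell 16 units at 47, so PS = ½ · (47 - 39) · 16 = 64.
Change in producer surplus = 64 - 144 = -80.

-80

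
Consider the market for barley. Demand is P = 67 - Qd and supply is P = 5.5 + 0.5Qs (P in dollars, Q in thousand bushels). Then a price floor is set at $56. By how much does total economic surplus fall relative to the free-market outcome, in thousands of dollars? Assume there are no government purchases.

Rearranging demand gives Qd = 67 - P; rearranging supply gives Qs = 2P - 11. Equilibrium: 67 - P = 2P - 11, so 78 = 3P and P* = 26, Q* = 41.
Because the floor (56) lies above the market-clearing price, it is binding.
At P = 56: Qd = 67 - 56 = 11 and Qs = 2·56 - 11 = 101.
Quantity traded falls to 11. At Q = 11 the demand price is 67 - 11 = 56 and the supply price is (11 + 11)/2 = 11.
Deadweight loss = ½ · (56 - 11) · (41 - 11) = ½ · 45 · 30 = 675.

675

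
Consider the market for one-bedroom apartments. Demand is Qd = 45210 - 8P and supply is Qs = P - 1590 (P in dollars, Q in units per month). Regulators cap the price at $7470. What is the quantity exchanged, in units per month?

3610

In a free market, 45210 - 8P = P - 1590 gives the equilibrium P* = 5200, Q* = 3610.
The ceiling of 7470 is above the equilibrium price 5200, so it is not binding; the market clears at P* = 5200, Q* = 3610.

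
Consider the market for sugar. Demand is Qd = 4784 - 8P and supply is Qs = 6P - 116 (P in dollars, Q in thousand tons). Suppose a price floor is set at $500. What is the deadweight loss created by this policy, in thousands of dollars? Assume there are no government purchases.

210000

In a free market, 4784 - 8P = 6P - 116 gives the equilibrium P* = 350, Q* = 1984.
Because the floor (500) lies above the market-clearing price, it is binding.
At P = 500: Qd = 4784 - 8·500 = 784 and Qs = 6·500 - 116 = 2884.
Quantity traded falls to 784. At Q = 784 the demand price is (4784 - 784)/8 = 500 and the supply price is (116 + 784)/6 = 150.
Deadweight loss = ½ · (500 - 150) · (1984 - 784) = ½ · 350 · 1200 = 210000.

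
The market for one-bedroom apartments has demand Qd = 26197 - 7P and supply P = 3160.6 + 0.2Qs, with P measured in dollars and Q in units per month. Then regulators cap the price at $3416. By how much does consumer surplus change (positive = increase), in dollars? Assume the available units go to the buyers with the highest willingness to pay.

Rearranging supply gives Qs = 5P - 15803. Without the control the market clears where 26197 - 7P = 5P - 15803, i.e. P* = 3500 and Q* = 1697.
The ceiling of 3416 is below the equilibrium price 3500, so it binds.
At P = 3416: Qd = 26197 - 7·3416 = 2285 and Qs = 5·3416 - 15803 = 1277.
Consumer surplus without the control is ½ · (26197/7 - 3500) · 1697 = 2879809/14.
With the ceiling, 1277 units are sold at 3416 (assume they go to the highest-value buyers). The demand price at Q = 1277 is 3560, so CS = ½ · [(26197/7 - 3416) + (3560 - 3416)] · 1277 = 4205161/14.
Change in consumer surplus = 4205161/14 - 2879809/14 = 94668.

94668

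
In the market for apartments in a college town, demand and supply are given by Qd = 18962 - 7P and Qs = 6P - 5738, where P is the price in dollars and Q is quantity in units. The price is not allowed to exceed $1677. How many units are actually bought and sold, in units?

4324

Setting quantity demanded equal to quantity supplied, 18962 - 7P = 6P - 5738, gives P* = 1900 and Q* = 5662.
The ceiling of 1677 is below the equilibrium price 1900, so it binds.
At P = 1677: Qd = 18962 - 7·1677 = 7223 and Qs = 6·1677 - 5738 = 4324.
The quantity actually transacted is the short side, supply: 4324.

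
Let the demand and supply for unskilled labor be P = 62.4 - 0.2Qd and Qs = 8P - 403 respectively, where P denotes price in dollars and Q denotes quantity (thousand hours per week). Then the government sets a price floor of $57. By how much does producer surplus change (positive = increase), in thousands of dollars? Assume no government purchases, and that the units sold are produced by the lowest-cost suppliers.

47.75

Rearranging demand gives Qd = 312 - 5P. Setting quantity demanded equal to quantity supplied, 312 - 5P = 8P - 403, gives P* = 55 and Q* = 37.
The floor of 57 is above the equilibrium price 55, so it binds.
At P = 57: Qd = 312 - 5·57 = 27 and Qs = 8·57 - 403 = 53.
Producer surplus without the control is ½ · (55 - 50.375) · 37 = 85.5625.
With the floor, 27 units are sold at 57. The supply price at Q = 27 is 53.75, so PS = ½ · [(57 - 50.375) + (57 - 53.75)] · 27 = 133.3125.
Change in producer surplus = 133.3125 - 85.5625 = 47.75.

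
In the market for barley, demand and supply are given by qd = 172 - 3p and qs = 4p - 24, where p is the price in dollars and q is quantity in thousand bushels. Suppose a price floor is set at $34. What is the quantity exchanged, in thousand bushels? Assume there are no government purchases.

70

In a free market, 172 - 3p = 4p - 24 gives the equilibrium p* = 28, q* = 88.
The floor of 34 is above the equilibrium price 28, so it binds.
At p = 34: qd = 172 - 3·34 = 70 and qs = 4·34 - 24 = 112.
The quantity actually transacted is the short side, demand: 70.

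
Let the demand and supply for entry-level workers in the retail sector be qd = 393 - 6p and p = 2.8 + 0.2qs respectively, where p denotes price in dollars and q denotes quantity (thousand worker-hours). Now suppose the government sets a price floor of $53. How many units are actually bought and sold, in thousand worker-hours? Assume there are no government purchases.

Rearranging supply gives qs = 5p - 14. Without the control the market clears where 393 - 6p = 5p - 14, i.e. p* = 37 and q* = 171.
The floor of 53 is above the equilibrium price 37, so it binds.
At p = 53: qd = 393 - 6·53 = 75 and qs = 5·53 - 14 = 251.
The quantity actually transacted is the short side, demand: 75.

75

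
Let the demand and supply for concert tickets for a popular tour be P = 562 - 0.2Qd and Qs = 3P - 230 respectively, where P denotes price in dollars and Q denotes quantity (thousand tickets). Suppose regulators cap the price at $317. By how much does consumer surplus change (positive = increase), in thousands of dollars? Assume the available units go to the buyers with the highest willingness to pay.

41850.9

Rearranging demand gives Qd = 2810 - 5P. Without the control the market clears where 2810 - 5P = 3P - 230, i.e. P* = 380 and Q* = 910.
The ceiling of 317 is below the equilibrium price 380, so it binds.
At P = 317: Qd = 2810 - 5·317 = 1225 and Qs = 3·317 - 230 = 721.
Consumer surplus without the control is ½ · (562 - 380) · 910 = 82810.
With the ceiling, 721 units are sold at 317 (assume they go to the highest-value buyers). The demand price at Q = 721 is 417.8, so CS = ½ · [(562 - 317) + (417.8 - 317)] · 721 = 124660.9.
Change in consumer surplus = 124660.9 - 82810 = 41850.9.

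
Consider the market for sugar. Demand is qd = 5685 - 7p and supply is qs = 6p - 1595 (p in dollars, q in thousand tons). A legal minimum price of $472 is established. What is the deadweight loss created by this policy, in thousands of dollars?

0

Equilibrium: 5685 - 7p = 6p - 1595, so 7280 = 13p and p* = 560, q* = 1765.
Since 472 is below p* = 560, the floor does not bind and the free-market outcome prevails.
Since the control does not bind, no trades are prevented and deadweight loss is zero.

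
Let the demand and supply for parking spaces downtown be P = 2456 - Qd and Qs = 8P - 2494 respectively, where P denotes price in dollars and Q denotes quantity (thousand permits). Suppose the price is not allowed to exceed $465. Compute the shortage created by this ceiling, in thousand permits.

Rearranging demand gives Qd = 2456 - P. Setting quantity demanded equal to quantity supplied, 2456 - P = 8P - 2494, gives P* = 550 and Q* = 1906.
Because the ceiling (465) lies below the market-clearing price, it is binding.
At P = 465: Qd = 2456 - 465 = 1991 and Qs = 8·465 - 2494 = 1226.
Shortage = Qd - Qs = 1991 - 1226 = 765.

765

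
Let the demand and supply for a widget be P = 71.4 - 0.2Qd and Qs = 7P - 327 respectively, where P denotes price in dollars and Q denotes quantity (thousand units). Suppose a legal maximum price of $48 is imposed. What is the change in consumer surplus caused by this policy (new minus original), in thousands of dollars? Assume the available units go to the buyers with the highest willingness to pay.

-315.9

Rearranging demand gives Qd = 357 - 5P. In a free market, 357 - 5P = 7P - 327 gives the equilibrium P* = 57, Q* = 72.
The ceiling of 48 is below the equilibrium price 57, so it binds.
At P = 48: Qd = 357 - 5·48 = 117 and Qs = 7·48 - 327 = 9.
Consumer surplus without the control is ½ · (71.4 - 57) · 72 = 518.4.
With the ceiling, 9 units are sold at 48 (assume they go to the highest-value buyers). The demand price at Q = 9 is 69.6, so CS = ½ · [(71.4 - 48) + (69.6 - 48)] · 9 = 202.5.
Change in consumer surplus = 202.5 - 518.4 = -315.9.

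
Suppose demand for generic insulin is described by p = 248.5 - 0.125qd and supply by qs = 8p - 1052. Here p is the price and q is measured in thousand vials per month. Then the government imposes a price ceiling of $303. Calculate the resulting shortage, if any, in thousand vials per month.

Rearranging demand gives qd = 1988 - 8p. Setting quantity demanded equal to quantity supplied, 1988 - 8p = 8p - 1052, gives p* = 190 and q* = 468.
Since 303 is above p* = 190, the ceiling does not bind and the free-market outcome prevails.
Since the control does not bind, there is no shortage.

0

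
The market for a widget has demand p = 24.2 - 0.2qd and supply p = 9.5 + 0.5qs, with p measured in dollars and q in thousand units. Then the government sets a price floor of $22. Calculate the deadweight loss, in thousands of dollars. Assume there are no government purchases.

Rearranging demand gives qd = 121 - 5p; rearranging supply gives qs = 2p - 19. Equilibrium: 121 - 5p = 2p - 19, so 140 = 7p and p* = 20, q* = 21.
Because the floor (22) lies above the market-clearing price, it is binding.
At p = 22: qd = 121 - 5·22 = 11 and qs = 2·22 - 19 = 25.
Quantity traded falls to 11. At q = 11 the demand price is (121 - 11)/5 = 22 and the supply price is (19 + 11)/2 = 15.
Deadweight loss = ½ · (22 - 15) · (21 - 11) = ½ · 7 · 10 = 35.

35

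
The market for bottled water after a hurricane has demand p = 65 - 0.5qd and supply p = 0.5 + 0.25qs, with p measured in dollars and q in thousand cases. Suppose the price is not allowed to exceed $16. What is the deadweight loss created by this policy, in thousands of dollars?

216

Rearranging demand gives qd = 130 - 2p; rearranging supply gives qs = 4p - 2. In a free market, 130 - 2p = 4p - 2 gives the equilibrium p* = 22, q* = 86.
The ceiling of 16 is below the equilibrium price 22, so it binds.
At p = 16: qd = 130 - 2·16 = 98 and qs = 4·16 - 2 = 62.
Quantity traded falls to 62. At q = 62 the demand price is (130 - 62)/2 = 34 and the supply price is (2 + 62)/4 = 16.
Deadweight loss = ½ · (34 - 16) · (86 - 62) = ½ · 18 · 24 = 216.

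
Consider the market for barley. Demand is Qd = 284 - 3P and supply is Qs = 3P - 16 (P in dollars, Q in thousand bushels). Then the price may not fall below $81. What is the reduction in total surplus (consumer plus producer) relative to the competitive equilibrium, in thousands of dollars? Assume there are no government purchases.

2883

Without the control the market clears where 284 - 3P = 3P - 16, i.e. P* = 50 and Q* = 134.
Because the floor (81) lies above the market-clearing price, it is binding.
At P = 81: Qd = 284 - 3·81 = 41 and Qs = 3·81 - 16 = 227.
Quantity traded falls to 41. At Q = 41 the demand price is (284 - 41)/3 = 81 and the supply price is (16 + 41)/3 = 19.
Deadweight loss = ½ · (81 - 19) · (134 - 41) = ½ · 62 · 93 = 2883.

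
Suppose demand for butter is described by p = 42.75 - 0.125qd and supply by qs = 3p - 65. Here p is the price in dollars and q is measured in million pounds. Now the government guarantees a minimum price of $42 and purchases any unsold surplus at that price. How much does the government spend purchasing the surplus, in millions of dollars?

2310

Rearranging demand gives qd = 342 - 8p. Without the control the market clears where 342 - 8p = 3p - 65, i.e. p* = 37 and q* = 46.
Since 42 > 37, the floor is binding.
At p = 42: qd = 342 - 8·42 = 6 and qs = 3·42 - 65 = 61.
Surplus = qs - qd = 55.
Government expenditure = surplus × support price = 55 × 42 = 2310.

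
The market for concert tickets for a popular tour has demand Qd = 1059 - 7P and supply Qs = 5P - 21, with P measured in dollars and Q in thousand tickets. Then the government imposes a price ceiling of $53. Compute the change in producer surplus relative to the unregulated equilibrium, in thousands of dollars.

-12450.5

Equilibrium: 1059 - 7P = 5P - 21, so 1080 = 12P and P* = 90, Q* = 429.
Since 53 < 90, the ceiling is binding.
At P = 53: Qd = 1059 - 7·53 = 688 and Qs = 5·53 - 21 = 244.
Producer surplus without the control is ½ · (90 - 4.2) · 429 = 18404.1.
With the ceiling, producers sell 244 units at 53, so PS = ½ · (53 - 4.2) · 244 = 5953.6.
Change in producer surplus = 5953.6 - 18404.1 = -12450.5.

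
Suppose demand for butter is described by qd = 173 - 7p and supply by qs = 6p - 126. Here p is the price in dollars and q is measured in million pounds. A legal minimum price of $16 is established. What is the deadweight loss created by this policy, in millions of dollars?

0

Without the control the market clears where 173 - 7p = 6p - 126, i.e. p* = 23 and q* = 12.
Since 16 is below p* = 23, the floor does not bind and the free-market outcome prevails.
Since the control does not bind, no trades are prevented and deadweight loss is zero.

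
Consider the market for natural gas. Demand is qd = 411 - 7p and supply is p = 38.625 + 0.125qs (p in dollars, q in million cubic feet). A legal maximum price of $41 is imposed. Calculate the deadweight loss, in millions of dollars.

Rearranging supply gives qs = 8p - 309. In a free market, 411 - 7p = 8p - 309 gives the equilibrium p* = 48, q* = 75.
The ceiling of 41 is below the equilibrium price 48, so it binds.
At p = 41: qd = 411 - 7·41 = 124 and qs = 8·41 - 309 = 19.
Quantity traded falls to 19. At q = 19 the demand price is (411 - 19)/7 = 56 and the supply price is (309 + 19)/8 = 41.
Deadweight loss = ½ · (56 - 41) · (75 - 19) = ½ · 15 · 56 = 420.

420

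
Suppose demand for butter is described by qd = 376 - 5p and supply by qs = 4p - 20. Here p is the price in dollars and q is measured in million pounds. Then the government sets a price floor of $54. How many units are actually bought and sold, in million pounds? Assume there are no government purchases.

Equilibrium: 376 - 5p = 4p - 20, so 396 = 9p and p* = 44, q* = 156.
The floor of 54 is above the equilibrium price 44, so it binds.
At p = 54: qd = 376 - 5·54 = 106 and qs = 4·54 - 20 = 196.
The quantity actually transacted is the short side, demand: 106.

106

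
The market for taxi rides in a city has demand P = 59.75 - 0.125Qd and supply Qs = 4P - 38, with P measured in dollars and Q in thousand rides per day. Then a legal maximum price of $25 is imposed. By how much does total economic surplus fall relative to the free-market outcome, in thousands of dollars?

972

Rearranging demand gives Qd = 478 - 8P. In a free market, 478 - 8P = 4P - 38 gives the equilibrium P* = 43, Q* = 134.
Because the ceiling (25) lies below the market-clearing price, it is binding.
At P = 25: Qd = 478 - 8·25 = 278 and Qs = 4·25 - 38 = 62.
Quantity traded falls to 62. At Q = 62 the demand price is (478 - 62)/8 = 52 and the supply price is (38 + 62)/4 = 25.
Deadweight loss = ½ · (52 - 25) · (134 - 62) = ½ · 27 · 72 = 972.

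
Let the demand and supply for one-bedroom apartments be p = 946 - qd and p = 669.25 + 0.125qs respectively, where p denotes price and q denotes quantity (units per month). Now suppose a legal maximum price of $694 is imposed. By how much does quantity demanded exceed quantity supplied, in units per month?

54

Rearranging demand gives qd = 946 - p; rearranging supply gives qs = 8p - 5354. Equilibrium: 946 - p = 8p - 5354, so 6300 = 9p and p* = 700, q* = 246.
Because the ceiling (694) lies below the market-clearing price, it is binding.
At p = 694: qd = 946 - 694 = 252 and qs = 8·694 - 5354 = 198.
Shortage = qd - qs = 252 - 198 = 54.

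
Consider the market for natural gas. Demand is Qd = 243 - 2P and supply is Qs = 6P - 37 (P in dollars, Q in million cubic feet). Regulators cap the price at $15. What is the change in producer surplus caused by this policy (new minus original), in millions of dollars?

-2260

Without the control the market clears where 243 - 2P = 6P - 37, i.e. P* = 35 and Q* = 173.
Since 15 < 35, the ceiling is binding.
At P = 15: Qd = 243 - 2·15 = 213 and Qs = 6·15 - 37 = 53.
Producer surplus without the control is ½ · (35 - 37/6) · 173 = 29929/12.
With the ceiling, producers sell 53 units at 15, so PS = ½ · (15 - 37/6) · 53 = 2809/12.
Change in producer surplus = 2809/12 - 29929/12 = -2260.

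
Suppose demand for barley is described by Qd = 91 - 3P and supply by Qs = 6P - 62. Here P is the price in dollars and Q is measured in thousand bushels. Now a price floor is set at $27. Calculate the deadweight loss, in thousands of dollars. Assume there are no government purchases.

In a free market, 91 - 3P = 6P - 62 gives the equilibrium P* = 17, Q* = 40.
Because the floor (27) lies above the market-clearing price, it is binding.
At P = 27: Qd = 91 - 3·27 = 10 and Qs = 6·27 - 62 = 100.
Quantity traded falls to 10. At Q = 10 the demand price is (91 - 10)/3 = 27 and the supply price is (62 + 10)/6 = 12.
Deadweight loss = ½ · (27 - 12) · (40 - 10) = ½ · 15 · 30 = 225.

225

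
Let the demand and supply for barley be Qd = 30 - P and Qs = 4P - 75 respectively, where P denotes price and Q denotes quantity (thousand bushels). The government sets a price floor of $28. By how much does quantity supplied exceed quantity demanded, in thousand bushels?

Setting quantity demanded equal to quantity supplied, 30 - P = 4P - 75, gives P* = 21 and Q* = 9.
Since 28 > 21, the floor is binding.
At P = 28: Qd = 30 - 28 = 2 and Qs = 4·28 - 75 = 37.
Surplus = Qs - Qd = 37 - 2 = 35.

35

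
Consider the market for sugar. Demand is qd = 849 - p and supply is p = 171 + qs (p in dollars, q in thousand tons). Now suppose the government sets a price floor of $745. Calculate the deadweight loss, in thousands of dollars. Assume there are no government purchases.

55225

Rearranging supply gives qs = p - 171. In a free market, 849 - p = p - 171 gives the equilibrium p* = 510, q* = 339.
Because the floor (745) lies above the market-clearing price, it is binding.
At p = 745: qd = 849 - 745 = 104 and qs = 745 - 171 = 574.
Quantity traded falls to 104. At q = 104 the demand price is 849 - 104 = 745 and the supply price is 171 + 104 = 275.
Deadweight loss = ½ · (745 - 275) · (339 - 104) = ½ · 470 · 235 = 55225.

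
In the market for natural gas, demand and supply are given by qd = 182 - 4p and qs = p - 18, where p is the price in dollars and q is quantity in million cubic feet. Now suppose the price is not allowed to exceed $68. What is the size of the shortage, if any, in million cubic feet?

0

Equilibrium: 182 - 4p = p - 18, so 200 = 5p and p* = 40, q* = 22.
The ceiling of 68 is above the equilibrium price 40, so it is not binding; the market clears at p* = 40, q* = 22.
Since the control does not bind, there is no shortage.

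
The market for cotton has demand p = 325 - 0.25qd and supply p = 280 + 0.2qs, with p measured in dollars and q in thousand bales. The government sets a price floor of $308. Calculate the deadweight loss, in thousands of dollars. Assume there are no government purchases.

230.4

Rearranging demand gives qd = 1300 - 4p; rearranging supply gives qs = 5p - 1400. Equilibrium: 1300 - 4p = 5p - 1400, so 2700 = 9p and p* = 300, q* = 100.
The floor of 308 is above the equilibrium price 300, so it binds.
At p = 308: qd = 1300 - 4·308 = 68 and qs = 5·308 - 1400 = 140.
Quantity traded falls to 68. At q = 68 the demand price is (1300 - 68)/4 = 308 and the supply price is (1400 + 68)/5 = 293.6.
Deadweight loss = ½ · (308 - 293.6) · (100 - 68) = ½ · 14.4 · 32 = 230.4.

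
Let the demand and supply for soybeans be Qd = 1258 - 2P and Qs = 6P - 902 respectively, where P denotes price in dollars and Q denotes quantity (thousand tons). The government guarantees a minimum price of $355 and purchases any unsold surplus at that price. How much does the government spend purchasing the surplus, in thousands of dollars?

241400

Equilibrium: 1258 - 2P = 6P - 902, so 2160 = 8P and P* = 270, Q* = 718.
Because the floor (355) lies above the market-clearing price, it is binding.
At P = 355: Qd = 1258 - 2·355 = 548 and Qs = 6·355 - 902 = 1228.
Surplus = Qs - Qd = 680.
Government expenditure = surplus × support price = 680 × 355 = 241400.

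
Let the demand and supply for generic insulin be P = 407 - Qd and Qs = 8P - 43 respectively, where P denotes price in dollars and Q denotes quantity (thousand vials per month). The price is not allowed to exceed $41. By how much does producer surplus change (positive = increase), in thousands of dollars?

Rearranging demand gives Qd = 407 - P. In a free market, 407 - P = 8P - 43 gives the equilibrium P* = 50, Q* = 357.
The ceiling of 41 is below the equilibrium price 50, so it binds.
At P = 41: Qd = 407 - 41 = 366 and Qs = 8·41 - 43 = 285.
Producer surplus without the control is ½ · (50 - 5.375) · 357 = 7965.5625.
With the ceiling, producers sell 285 units at 41, so PS = ½ · (41 - 5.375) · 285 = 5076.5625.
Change in producer surplus = 5076.5625 - 7965.5625 = -2889.

-2889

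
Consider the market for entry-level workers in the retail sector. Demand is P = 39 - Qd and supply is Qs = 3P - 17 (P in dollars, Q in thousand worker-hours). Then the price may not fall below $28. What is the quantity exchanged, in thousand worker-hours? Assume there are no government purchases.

11

Rearranging demand gives Qd = 39 - P. Setting quantity demanded equal to quantity supplied, 39 - P = 3P - 17, gives P* = 14 and Q* = 25.
Since 28 > 14, the floor is binding.
At P = 28: Qd = 39 - 28 = 11 and Qs = 3·28 - 17 = 67.
The quantity actually transacted is the short side, demand: 11.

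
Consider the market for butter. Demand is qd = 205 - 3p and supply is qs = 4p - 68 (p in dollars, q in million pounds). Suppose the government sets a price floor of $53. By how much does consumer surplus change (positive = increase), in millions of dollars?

-938

Setting quantity demanded equal to quantity supplied, 205 - 3p = 4p - 68, gives p* = 39 and q* = 88.
The floor of 53 is above the equilibrium price 39, so it binds.
At p = 53: qd = 205 - 3·53 = 46 and qs = 4·53 - 68 = 144.
Consumer surplus without the control is ½ · (205/3 - 39) · 88 = 3872/3.
With the floor, consumers buy 46 units at 53, so CS = ½ · (205/3 - 53) · 46 = 1058/3.
Change in consumer surplus = 1058/3 - 3872/3 = -938.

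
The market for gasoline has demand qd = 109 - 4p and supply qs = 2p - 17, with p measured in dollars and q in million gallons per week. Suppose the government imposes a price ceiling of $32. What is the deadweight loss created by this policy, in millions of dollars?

0

Without the control the market clears where 109 - 4p = 2p - 17, i.e. p* = 21 and q* = 25.
Since 32 is above p* = 21, the ceiling does not bind and the free-market outcome prevails.
Since the control does not bind, no trades are prevented and deadweight loss is zero.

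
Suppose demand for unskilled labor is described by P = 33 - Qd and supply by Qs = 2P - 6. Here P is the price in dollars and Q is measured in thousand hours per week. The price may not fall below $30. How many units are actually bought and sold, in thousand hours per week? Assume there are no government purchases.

Rearranging demand gives Qd = 33 - P. In a free market, 33 - P = 2P - 6 gives the equilibrium P* = 13, Q* = 20.
The floor of 30 is above the equilibrium price 13, so it binds.
At P = 30: Qd = 33 - 30 = 3 and Qs = 2·30 - 6 = 54.
The quantity actually transacted is the short side, demand: 3.

3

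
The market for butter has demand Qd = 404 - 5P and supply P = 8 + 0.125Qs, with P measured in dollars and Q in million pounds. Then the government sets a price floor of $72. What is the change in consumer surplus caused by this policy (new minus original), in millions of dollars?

Rearranging supply gives Qs = 8P - 64. Setting quantity demanded equal to quantity supplied, 404 - 5P = 8P - 64, gives P* = 36 and Q* = 224.
Because the floor (72) lies above the market-clearing price, it is binding.
At P = 72: Qd = 404 - 5·72 = 44 and Qs = 8·72 - 64 = 512.
Consumer surplus without the control is ½ · (80.8 - 36) · 224 = 5017.6.
With the floor, consumers buy 44 units at 72, so CS = ½ · (80.8 - 72) · 44 = 193.6.
Change in consumer surplus = 193.6 - 5017.6 = -4824.

-4824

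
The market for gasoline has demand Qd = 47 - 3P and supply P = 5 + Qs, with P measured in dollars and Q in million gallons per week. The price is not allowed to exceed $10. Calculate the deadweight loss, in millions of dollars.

6

Rearranging supply gives Qs = P - 5. In a free market, 47 - 3P = P - 5 gives the equilibrium P* = 13, Q* = 8.
Because the ceiling (10) lies below the market-clearing price, it is binding.
At P = 10: Qd = 47 - 3·10 = 17 and Qs = 10 - 5 = 5.
Quantity traded falls to 5. At Q = 5 the demand price is (47 - 5)/3 = 14 and the supply price is 5 + 5 = 10.
Deadweight loss = ½ · (14 - 10) · (8 - 5) = ½ · 4 · 3 = 6.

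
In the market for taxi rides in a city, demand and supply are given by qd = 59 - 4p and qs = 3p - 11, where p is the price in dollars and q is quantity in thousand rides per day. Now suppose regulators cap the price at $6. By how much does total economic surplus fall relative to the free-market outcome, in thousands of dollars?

Without the control the market clears where 59 - 4p = 3p - 11, i.e. p* = 10 and q* = 19.
Since 6 < 10, the ceiling is binding.
At p = 6: qd = 59 - 4·6 = 35 and qs = 3·6 - 11 = 7.
Quantity traded falls to 7. At q = 7 the demand price is (59 - 7)/4 = 13 and the supply price is (11 + 7)/3 = 6.
Deadweight loss = ½ · (13 - 6) · (19 - 7) = ½ · 7 · 12 = 42.

42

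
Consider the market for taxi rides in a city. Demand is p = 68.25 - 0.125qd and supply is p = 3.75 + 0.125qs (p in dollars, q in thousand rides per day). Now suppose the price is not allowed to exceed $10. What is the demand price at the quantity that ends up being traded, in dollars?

Rearranging demand gives qd = 546 - 8p; rearranging supply gives qs = 8p - 30. Setting quantity demanded equal to quantity supplied, 546 - 8p = 8p - 30, gives p* = 36 and q* = 258.
The ceiling of 10 is below the equilibrium price 36, so it binds.
At p = 10: qd = 546 - 8·10 = 466 and qs = 8·10 - 30 = 50.
Only 50 units reach the market. On the demand curve, the marginal buyer's willingness to pay at q = 50 is (546 - 50)/8 = 62.

62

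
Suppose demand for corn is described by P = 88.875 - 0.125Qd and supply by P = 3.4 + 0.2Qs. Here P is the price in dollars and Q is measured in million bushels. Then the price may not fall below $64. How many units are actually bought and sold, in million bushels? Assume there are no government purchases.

199

Rearranging demand gives Qd = 711 - 8P; rearranging supply gives Qs = 5P - 17. Without the control the market clears where 711 - 8P = 5P - 17, i.e. P* = 56 and Q* = 263.
Since 64 > 56, the floor is binding.
At P = 64: Qd = 711 - 8·64 = 199 and Qs = 5·64 - 17 = 303.
The quantity actually transacted is the short side, demand: 199.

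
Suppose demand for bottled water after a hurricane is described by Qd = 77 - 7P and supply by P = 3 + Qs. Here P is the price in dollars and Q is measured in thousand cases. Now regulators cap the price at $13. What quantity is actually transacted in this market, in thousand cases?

Rearranging supply gives Qs = P - 3. Without the control the market clears where 77 - 7P = P - 3, i.e. P* = 10 and Q* = 7.
The ceiling of 13 is above the equilibrium price 10, so it is not binding; the market clears at P* = 10, Q* = 7.

7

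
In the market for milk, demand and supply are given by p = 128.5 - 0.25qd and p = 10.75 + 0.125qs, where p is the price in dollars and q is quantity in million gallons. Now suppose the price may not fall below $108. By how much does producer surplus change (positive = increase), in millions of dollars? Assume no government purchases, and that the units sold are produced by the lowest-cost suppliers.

Rearranging demand gives qd = 514 - 4p; rearranging supply gives qs = 8p - 86. In a free market, 514 - 4p = 8p - 86 gives the equilibrium p* = 50, q* = 314.
Because the floor (108) lies above the market-clearing price, it is binding.
At p = 108: qd = 514 - 4·108 = 82 and qs = 8·108 - 86 = 778.
Producer surplus without the control is ½ · (50 - 10.75) · 314 = 6162.25.
With the floor, 82 units are sold at 108. The supply price at q = 82 is 21, so PS = ½ · [(108 - 10.75) + (108 - 21)] · 82 = 7554.25.
Change in producer surplus = 7554.25 - 6162.25 = 1392.

1392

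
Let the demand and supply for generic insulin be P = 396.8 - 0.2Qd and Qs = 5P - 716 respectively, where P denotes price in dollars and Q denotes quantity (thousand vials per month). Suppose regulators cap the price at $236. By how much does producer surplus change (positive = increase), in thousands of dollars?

-18666

Rearranging demand gives Qd = 1984 - 5P. In a free market, 1984 - 5P = 5P - 716 gives the equilibrium P* = 270, Q* = 634.
Because the ceiling (236) lies below the market-clearing price, it is binding.
At P = 236: Qd = 1984 - 5·236 = 804 and Qs = 5·236 - 716 = 464.
Producer surplus without the control is ½ · (270 - 143.2) · 634 = 40195.6.
With the ceiling, producers sell 464 units at 236, so PS = ½ · (236 - 143.2) · 464 = 21529.6.
Change in producer surplus = 21529.6 - 40195.6 = -18666.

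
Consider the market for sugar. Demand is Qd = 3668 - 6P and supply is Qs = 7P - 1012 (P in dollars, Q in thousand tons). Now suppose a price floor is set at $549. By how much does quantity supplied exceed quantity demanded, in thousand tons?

In a free market, 3668 - 6P = 7P - 1012 gives the equilibrium P* = 360, Q* = 1508.
Since 549 > 360, the floor is binding.
At P = 549: Qd = 3668 - 6·549 = 374 and Qs = 7·549 - 1012 = 2831.
Surplus = Qs - Qd = 2831 - 374 = 2457.

2457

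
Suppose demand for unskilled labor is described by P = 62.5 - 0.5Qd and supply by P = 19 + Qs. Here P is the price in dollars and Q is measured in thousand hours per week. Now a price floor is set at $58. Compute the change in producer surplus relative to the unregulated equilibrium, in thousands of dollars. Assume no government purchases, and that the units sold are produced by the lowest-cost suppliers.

-110

Rearranging demand gives Qd = 125 - 2P; rearranging supply gives Qs = P - 19. Without the control the market clears where 125 - 2P = P - 19, i.e. P* = 48 and Q* = 29.
The floor of 58 is above the equilibrium price 48, so it binds.
At P = 58: Qd = 125 - 2·58 = 9 and Qs = 58 - 19 = 39.
Producer surplus without the control is ½ · (48 - 19) · 29 = 420.5.
With the floor, 9 units are sold at 58. The supply price at Q = 9 is 28, so PS = ½ · [(58 - 19) + (58 - 28)] · 9 = 310.5.
Change in producer surplus = 310.5 - 420.5 = -110.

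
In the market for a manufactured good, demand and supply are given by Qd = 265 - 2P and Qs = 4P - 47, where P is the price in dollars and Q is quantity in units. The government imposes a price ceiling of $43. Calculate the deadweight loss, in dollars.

In a free market, 265 - 2P = 4P - 47 gives the equilibrium P* = 52, Q* = 161.
Because the ceiling (43) lies below the market-clearing price, it is binding.
At P = 43: Qd = 265 - 2·43 = 179 and Qs = 4·43 - 47 = 125.
Quantity traded falls to 125. At Q = 125 the demand price is (265 - 125)/2 = 70 and the supply price is (47 + 125)/4 = 43.
Deadweight loss = ½ · (70 - 43) · (161 - 125) = ½ · 27 · 36 = 486.

486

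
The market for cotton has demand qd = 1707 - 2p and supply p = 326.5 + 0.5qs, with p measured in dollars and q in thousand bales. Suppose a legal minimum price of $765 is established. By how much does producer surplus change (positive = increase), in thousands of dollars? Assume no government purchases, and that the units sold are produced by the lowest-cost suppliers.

350

Rearranging supply gives qs = 2p - 653. Equilibrium: 1707 - 2p = 2p - 653, so 2360 = 4p and p* = 590, q* = 527.
The floor of 765 is above the equilibrium price 590, so it binds.
At p = 765: qd = 1707 - 2·765 = 177 and qs = 2·765 - 653 = 877.
Producer surplus without the control is ½ · (590 - 326.5) · 527 = 69432.25.
With the floor, 177 units are sold at 765. The supply price at q = 177 is 415, so PS = ½ · [(765 - 326.5) + (765 - 415)] · 177 = 69782.25.
Change in producer surplus = 69782.25 - 69432.25 = 350.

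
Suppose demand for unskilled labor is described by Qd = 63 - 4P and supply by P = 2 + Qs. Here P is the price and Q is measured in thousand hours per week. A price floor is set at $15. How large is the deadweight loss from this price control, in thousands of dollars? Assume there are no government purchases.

40

Rearranging supply gives Qs = P - 2. Setting quantity demanded equal to quantity supplied, 63 - 4P = P - 2, gives P* = 13 and Q* = 11.
Because the floor (15) lies above the market-clearing price, it is binding.
At P = 15: Qd = 63 - 4·15 = 3 and Qs = 15 - 2 = 13.
Quantity traded falls to 3. At Q = 3 the demand price is (63 - 3)/4 = 15 and the supply price is 2 + 3 = 5.
Deadweight loss = ½ · (15 - 5) · (11 - 3) = ½ · 10 · 8 = 40.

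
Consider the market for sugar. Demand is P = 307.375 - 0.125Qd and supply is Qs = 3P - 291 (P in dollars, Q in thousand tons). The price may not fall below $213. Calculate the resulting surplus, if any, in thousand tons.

0

Rearranging demand gives Qd = 2459 - 8P. Setting quantity demanded equal to quantity supplied, 2459 - 8P = 3P - 291, gives P* = 250 and Q* = 459.
The floor of 213 is below the equilibrium price 250, so it is not binding; the market clears at P* = 250, Q* = 459.
Since the control does not bind, there is no surplus.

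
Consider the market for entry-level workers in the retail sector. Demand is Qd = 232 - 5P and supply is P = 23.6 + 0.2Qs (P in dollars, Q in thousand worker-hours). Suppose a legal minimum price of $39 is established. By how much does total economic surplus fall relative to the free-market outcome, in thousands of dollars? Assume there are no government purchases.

80

Rearranging supply gives Qs = 5P - 118. Setting quantity demanded equal to quantity supplied, 232 - 5P = 5P - 118, gives P* = 35 and Q* = 57.
The floor of 39 is above the equilibrium price 35, so it binds.
At P = 39: Qd = 232 - 5·39 = 37 and Qs = 5·39 - 118 = 77.
Quantity traded falls to 37. At Q = 37 the demand price is (232 - 37)/5 = 39 and the supply price is (118 + 37)/5 = 31.
Deadweight loss = ½ · (39 - 31) · (57 - 37) = ½ · 8 · 20 = 80.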